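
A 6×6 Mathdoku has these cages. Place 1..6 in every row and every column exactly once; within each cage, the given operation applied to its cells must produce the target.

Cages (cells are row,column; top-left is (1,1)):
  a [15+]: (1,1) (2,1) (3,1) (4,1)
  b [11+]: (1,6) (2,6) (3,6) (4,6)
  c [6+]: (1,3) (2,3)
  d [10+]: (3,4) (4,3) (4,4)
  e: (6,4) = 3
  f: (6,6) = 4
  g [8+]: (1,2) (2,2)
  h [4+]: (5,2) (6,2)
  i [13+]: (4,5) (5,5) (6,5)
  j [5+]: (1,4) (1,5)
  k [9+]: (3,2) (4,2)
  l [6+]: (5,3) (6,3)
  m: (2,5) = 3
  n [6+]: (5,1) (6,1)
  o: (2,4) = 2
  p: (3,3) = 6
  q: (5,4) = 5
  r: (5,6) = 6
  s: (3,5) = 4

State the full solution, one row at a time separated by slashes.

Cage o is given; hence (2,4) = 2.
Cage m is a single given cell, which forces (2,5) = 3.
Cage p is a single given cell, which forces (3,3) = 6.
Cage s is a single given cell, leaving (3,5) = 4.
Cage q is a single given cell; hence (5,4) = 5.
R is a freebie, leaving (5,6) = 6.
E is a freebie, leaving (6,4) = 3.
F is a freebie; hence (6,6) = 4.
Cage j needs two cells with sum 5, which forces (1,4) = 4.
Cage j needs two cells with sum 5, so (1,5) = 1.
Column 4 already has 3, so (3,4) = 1.
Column 4 already has 4, which forces (4,4) = 6.
Row 4 already has 6, which forces (4,5) = 5.
Cage h's pair has sum 4; hence (5,2) = 3.
Row 5 now contains 6; hence (5,5) = 2.
3 is placed in row 6, leaving (6,2) = 1.
5 is placed in column 5, so (6,5) = 6.
Column 2 already has 3, leaving (1,2) = 2.
2 is placed in row 1, which forces (1,3) = 5.
Row 1 now contains 5, which forces (1,6) = 3.
The two cells of cage g must have sum 8, so (2,2) = 6.
Column 2 already has 3, so (3,2) = 5.
Row 3 already has 5, so (3,6) = 2.
Row 4 already has 6, which forces (4,2) = 4.
Row 4 already has 5, leaving (4,3) = 3.
Column 6 already has 2; hence (4,6) = 1.
5 is placed in column 3, leaving (6,3) = 2.
Row 1 already has 3; hence (1,1) = 6.
Cage a has sum 15, so (2,1) = 4.
The two cells of cage c must have sum 6, so (2,3) = 1.
Column 6 already has 1, which forces (2,6) = 5.
2 is placed in row 3, leaving (3,1) = 3.
Row 4 now contains 1, which forces (4,1) = 2.
Cage n needs two cells with sum 6, so (5,1) = 1.
The two cells of cage l must have sum 6; hence (5,3) = 4.
Row 6 now contains 2; hence (6,1) = 5.

6 2 5 4 1 3 / 4 6 1 2 3 5 / 3 5 6 1 4 2 / 2 4 3 6 5 1 / 1 3 4 5 2 6 / 5 1 2 3 6 4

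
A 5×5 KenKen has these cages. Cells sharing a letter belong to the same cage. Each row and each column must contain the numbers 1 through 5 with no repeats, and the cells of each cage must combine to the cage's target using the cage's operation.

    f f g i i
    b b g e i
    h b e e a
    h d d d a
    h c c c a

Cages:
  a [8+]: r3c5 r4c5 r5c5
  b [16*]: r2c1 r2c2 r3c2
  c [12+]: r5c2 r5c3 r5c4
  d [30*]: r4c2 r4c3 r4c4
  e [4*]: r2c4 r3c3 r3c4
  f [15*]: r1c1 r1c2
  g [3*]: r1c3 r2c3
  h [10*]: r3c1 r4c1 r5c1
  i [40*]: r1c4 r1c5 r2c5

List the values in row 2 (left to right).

4 1 3 2 5

Row 1 needs a 1, and only r1c3 is open for it.
Column 3 already has 1, so r2c3 = 3.
Cage e needs product 4, so r2c4 = 2.
Column 3 already has 1, so r3c3 = 2.
Cage e needs product 4, leaving r3c4 = 1.
2 is placed in column 3, which forces r4c3 = 5.
5 is placed in row 4; hence r4c4 = 3.
5 is placed in column 3, so r5c3 = 4.
Row 5 already has 4, which forces r5c4 = 5.
5 is placed in column 4, leaving r1c4 = 4.
The 3 cells of cage i must have product 40, so r1c5 = 2.
2 is placed in row 2; hence r2c1 = 4.
Cage b needs product 16; hence r2c2 = 1.
The 3 cells of cage i must have product 40; hence r2c5 = 5.
Row 3 already has 1; hence r3c1 = 5.
2 is placed in row 3, so r3c2 = 4.
4 is placed in row 3, which forces r3c5 = 3.
Row 4 now contains 3, so r4c2 = 2.
Row 5 already has 5, leaving r5c2 = 3.
3 is placed in column 5; hence r5c5 = 1.
5 is placed in column 1, which forces r1c1 = 3.
3 is placed in column 2, so r1c2 = 5.
Row 4 now contains 2, which forces r4c1 = 1.
Column 5 already has 1, which forces r4c5 = 4.
1 is placed in row 5, which forces r5c1 = 2.
Completed grid: 3 5 1 4 2 / 4 1 3 2 5 / 5 4 2 1 3 / 1 2 5 3 4 / 2 3 4 5 1.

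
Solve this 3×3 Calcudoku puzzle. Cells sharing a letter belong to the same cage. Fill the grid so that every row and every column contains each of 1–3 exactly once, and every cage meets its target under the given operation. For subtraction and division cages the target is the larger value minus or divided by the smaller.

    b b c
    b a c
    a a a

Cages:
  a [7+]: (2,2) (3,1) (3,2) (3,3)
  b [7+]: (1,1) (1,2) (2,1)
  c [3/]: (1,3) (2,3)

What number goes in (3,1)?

The 4 cells of cage a must have sum 7, which forces (2,2) = 1.
Row 2 already has 1, which forces (2,3) = 3.
Cage b needs sum 7; hence (1,1) = 3.
Cage b needs sum 7, so (1,2) = 2.
Column 3 already has 3, leaving (1,3) = 1.
Row 2 now contains 3; hence (2,1) = 2.
Column 1 already has 2; hence (3,1) = 1.
2 is placed in column 2, which forces (3,2) = 3.
Column 3 already has 1, so (3,3) = 2.
The full grid is 3 2 1 / 2 1 3 / 1 3 2.

1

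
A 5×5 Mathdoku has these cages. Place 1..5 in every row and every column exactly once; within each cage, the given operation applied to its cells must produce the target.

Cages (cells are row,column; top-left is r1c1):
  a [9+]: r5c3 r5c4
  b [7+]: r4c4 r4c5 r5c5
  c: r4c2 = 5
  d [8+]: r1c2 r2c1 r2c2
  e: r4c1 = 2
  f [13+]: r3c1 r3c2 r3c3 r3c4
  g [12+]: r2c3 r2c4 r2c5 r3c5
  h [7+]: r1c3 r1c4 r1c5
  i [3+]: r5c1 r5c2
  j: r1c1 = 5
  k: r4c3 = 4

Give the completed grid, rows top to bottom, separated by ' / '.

5 3 2 1 4 / 4 1 3 2 5 / 3 4 1 5 2 / 2 5 4 3 1 / 1 2 5 4 3

Cage j is a single given cell, leaving r1c1 = 5.
E is a freebie; hence r4c1 = 2.
Cage c is given, which forces r4c2 = 5.
K is a freebie, so r4c3 = 4.
Column 1 now contains 2, which forces r5c1 = 1.
Row 5 now contains 1, so r5c2 = 2.
4 is placed in column 3, which forces r5c3 = 5.
Row 5 already has 5, leaving r5c4 = 4.
Row 5 now contains 4; hence r5c5 = 3.
Cage h has sum 7, so r1c5 = 4.
Cage f has sum 13, which forces r3c4 = 5.
Cage b has sum 7; hence r4c4 = 3.
Column 5 already has 3; hence r4c5 = 1.
The 4 cells of cage g must have sum 12, leaving r2c3 = 3.
Cage g has sum 12; hence r2c4 = 2.
The 4 cells of cage g must have sum 12, leaving r2c5 = 5.
Column 3 now contains 3, leaving r3c3 = 1.
Column 5 already has 1, which forces r3c5 = 2.
The 3 cells of cage d must have sum 8, which forces r1c2 = 3.
Column 3 now contains 1, leaving r1c3 = 2.
Column 4 already has 2, so r1c4 = 1.
Row 2 already has 3; hence r2c1 = 4.
Cage d has sum 8, leaving r2c2 = 1.
Column 1 already has 4, which forces r3c1 = 3.
Column 2 already has 3, leaving r3c2 = 4.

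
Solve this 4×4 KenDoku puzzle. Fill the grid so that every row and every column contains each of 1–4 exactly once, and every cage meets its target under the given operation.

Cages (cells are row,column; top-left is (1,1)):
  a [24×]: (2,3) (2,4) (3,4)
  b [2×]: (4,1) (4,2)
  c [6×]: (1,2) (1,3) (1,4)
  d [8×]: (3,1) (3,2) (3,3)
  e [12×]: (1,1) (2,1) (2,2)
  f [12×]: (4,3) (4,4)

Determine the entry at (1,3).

In row 1, 4 can only go at (1,1), so (1,1) = 4.
The only place for 3 in row 3 is (3,4).
Cage f's pair has product 12, leaving (4,3) = 3.
Column 4 already has 3; hence (4,4) = 4.
Cage c has product 6, so (1,2) = 3.
Column 2 already has 3, which forces (2,2) = 1.
Cage a needs product 24, leaving (2,3) = 4.
4 is placed in column 4; hence (2,4) = 2.
Column 2 already has 1, so (4,2) = 2.
Cage c has product 6, so (1,3) = 2.
2 is placed in column 4, leaving (1,4) = 1.
Row 2 now contains 1, which forces (2,1) = 3.
2 is placed in column 2, leaving (3,2) = 4.
2 is placed in column 3; hence (3,3) = 1.
Row 4 already has 2, leaving (4,1) = 1.
1 is placed in row 3, so (3,1) = 2.
Completed grid: 4 3 2 1 / 3 1 4 2 / 2 4 1 3 / 1 2 3 4.

2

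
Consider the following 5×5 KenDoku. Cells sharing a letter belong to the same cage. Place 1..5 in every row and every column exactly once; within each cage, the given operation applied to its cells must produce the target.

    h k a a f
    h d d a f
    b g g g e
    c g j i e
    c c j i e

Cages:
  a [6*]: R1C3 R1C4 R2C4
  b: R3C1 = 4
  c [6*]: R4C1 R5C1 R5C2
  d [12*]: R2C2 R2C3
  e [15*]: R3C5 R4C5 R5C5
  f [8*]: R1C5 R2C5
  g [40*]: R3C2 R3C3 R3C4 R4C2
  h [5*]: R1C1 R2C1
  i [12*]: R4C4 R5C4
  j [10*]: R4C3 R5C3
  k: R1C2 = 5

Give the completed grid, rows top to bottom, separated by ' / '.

1 5 3 2 4 / 5 3 4 1 2 / 4 2 1 5 3 / 2 4 5 3 1 / 3 1 2 4 5

Cage k is a single given cell; hence R1C2 = 5.
B is a freebie, leaving R3C1 = 4.
Row 1 already has 5, leaving R1C1 = 1.
Cage h's pair has product 5; hence R2C1 = 5.
Cage g has product 40, leaving R4C2 = 4.
Row 4 now contains 4, which forces R4C4 = 3.
Column 4 already has 3, which forces R5C4 = 4.
The 3 cells of cage a must have product 6, which forces R1C3 = 3.
Column 4 already has 3, leaving R1C4 = 2.
2 is placed in row 1, so R1C5 = 4.
Column 2 already has 4, which forces R2C2 = 3.
Cage d's pair has product 12, which forces R2C3 = 4.
The 3 cells of cage a must have product 6, leaving R2C4 = 1.
Column 5 already has 4, so R2C5 = 2.
1 is placed in column 4, so R3C4 = 5.
Row 4 now contains 3, which forces R4C1 = 2.
Row 4 already has 2, so R4C3 = 5.
Row 4 now contains 5, so R4C5 = 1.
Cage c has product 6, which forces R5C1 = 3.
Cage c needs product 6, leaving R5C2 = 1.
Column 3 now contains 5, which forces R5C3 = 2.
3 is placed in row 5, so R5C5 = 5.
Column 2 now contains 1, leaving R3C2 = 2.
2 is placed in column 3, which forces R3C3 = 1.
Column 5 already has 1; hence R3C5 = 3.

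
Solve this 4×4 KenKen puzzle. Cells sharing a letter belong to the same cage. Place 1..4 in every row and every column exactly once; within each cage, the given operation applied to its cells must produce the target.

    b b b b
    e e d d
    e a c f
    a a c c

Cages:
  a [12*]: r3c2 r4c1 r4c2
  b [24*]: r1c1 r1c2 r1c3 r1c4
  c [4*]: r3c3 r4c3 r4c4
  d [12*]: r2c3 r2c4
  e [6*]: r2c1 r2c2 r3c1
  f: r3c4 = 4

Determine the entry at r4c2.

Cage f is given, leaving r3c4 = 4.
The two cells of cage d must have product 12, leaving r2c3 = 4.
Column 4 already has 4, so r2c4 = 3.
4 is placed in column 3, so r4c3 = 1.
1 is placed in row 4, so r4c4 = 2.
Column 4 now contains 2, leaving r1c4 = 1.
Cage e needs product 6; hence r3c1 = 3.
Cage a has product 12; hence r3c2 = 1.
1 is placed in column 3; hence r3c3 = 2.
3 is placed in column 1, so r4c1 = 4.
Row 4 now contains 4, so r4c2 = 3.
Column 1 already has 4, which forces r1c1 = 2.
The 4 cells of cage b must have product 24, leaving r1c2 = 4.
Column 3 now contains 2, so r1c3 = 3.
Cage e needs product 6, so r2c1 = 1.
Column 2 now contains 1, so r2c2 = 2.
The full grid is 2 4 3 1 / 1 2 4 3 / 3 1 2 4 / 4 3 1 2.

3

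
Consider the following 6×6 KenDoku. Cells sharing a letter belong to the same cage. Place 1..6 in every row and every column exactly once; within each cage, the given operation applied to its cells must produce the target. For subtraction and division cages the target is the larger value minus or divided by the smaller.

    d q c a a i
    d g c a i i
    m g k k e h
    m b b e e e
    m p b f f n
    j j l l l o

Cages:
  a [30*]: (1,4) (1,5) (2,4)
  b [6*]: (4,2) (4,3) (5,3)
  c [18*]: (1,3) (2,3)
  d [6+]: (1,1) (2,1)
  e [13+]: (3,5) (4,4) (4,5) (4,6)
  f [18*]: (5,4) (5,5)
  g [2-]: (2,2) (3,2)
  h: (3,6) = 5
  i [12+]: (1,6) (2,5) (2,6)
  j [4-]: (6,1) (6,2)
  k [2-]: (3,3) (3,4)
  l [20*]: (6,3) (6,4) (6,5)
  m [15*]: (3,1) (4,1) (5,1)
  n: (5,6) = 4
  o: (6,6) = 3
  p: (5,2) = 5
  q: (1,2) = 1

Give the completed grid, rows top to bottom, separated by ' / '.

Cage q is a single given cell, leaving (1,2) = 1.
Cage h is given, so (3,6) = 5.
P is a freebie; hence (5,2) = 5.
Cage n is a single given cell; hence (5,6) = 4.
O is a freebie, so (6,6) = 3.
Cage m needs product 15, leaving (4,1) = 5.
Row 1 needs a 4, and only (1,1) is open for it.
Column 1 now contains 4; hence (2,1) = 2.
Column 1 now contains 2; hence (6,1) = 6.
6 is placed in row 6; hence (6,2) = 2.
Column 2 already has 2, leaving (4,2) = 3.
The only place for 2 in row 5 is (5,3).
2 is placed in column 3, which forces (4,3) = 1.
The 4 cells of cage e must have sum 13, leaving (3,5) = 1.
Row 3 already has 1, which forces (3,1) = 3.
The 3 cells of cage m must have product 15, which forces (5,1) = 1.
Cage l has product 20, leaving (6,4) = 1.
Row 2 needs a 1, and only (2,6) is open for it.
The 3 cells of cage i must have sum 12, so (1,6) = 6.
Cage i has sum 12, which forces (2,5) = 5.
Column 6 now contains 6; hence (4,6) = 2.
5 is placed in column 5; hence (6,5) = 4.
6 is placed in row 1; hence (1,3) = 3.
The 3 cells of cage a must have product 30, leaving (1,4) = 5.
Cage a needs product 30, leaving (1,5) = 2.
The two cells of cage c must have product 18, so (2,3) = 6.
Row 2 now contains 5, which forces (2,4) = 3.
Column 3 now contains 6; hence (3,3) = 4.
Cage e needs sum 13, so (4,4) = 4.
Column 5 already has 4, so (4,5) = 6.
Column 4 now contains 3, leaving (5,4) = 6.
Column 5 now contains 6; hence (5,5) = 3.
Row 6 already has 4, so (6,3) = 5.
Row 2 now contains 6; hence (2,2) = 4.
4 is placed in row 3, which forces (3,2) = 6.
Column 4 now contains 6, so (3,4) = 2.

4 1 3 5 2 6 / 2 4 6 3 5 1 / 3 6 4 2 1 5 / 5 3 1 4 6 2 / 1 5 2 6 3 4 / 6 2 5 1 4 3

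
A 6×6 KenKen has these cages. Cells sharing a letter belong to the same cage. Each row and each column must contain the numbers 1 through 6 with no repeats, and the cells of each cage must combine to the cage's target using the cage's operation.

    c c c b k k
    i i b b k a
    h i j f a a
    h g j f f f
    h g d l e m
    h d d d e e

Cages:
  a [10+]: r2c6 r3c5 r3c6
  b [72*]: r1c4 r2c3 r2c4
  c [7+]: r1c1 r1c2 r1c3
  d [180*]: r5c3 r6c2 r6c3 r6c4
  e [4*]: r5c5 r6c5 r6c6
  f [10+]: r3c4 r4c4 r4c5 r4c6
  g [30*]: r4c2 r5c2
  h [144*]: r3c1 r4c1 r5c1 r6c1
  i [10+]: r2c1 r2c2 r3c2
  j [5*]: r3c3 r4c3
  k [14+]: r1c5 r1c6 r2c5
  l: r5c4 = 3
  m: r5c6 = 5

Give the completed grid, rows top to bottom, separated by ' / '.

L is a freebie, so r5c4 = 3.
M is a freebie; hence r5c6 = 5.
Cage g's pair has product 30, so r4c2 = 5.
Row 4 now contains 5, which forces r4c3 = 1.
Row 5 already has 5, so r5c2 = 6.
Row 5 now contains 6; hence r5c3 = 2.
2 is placed in row 5, so r5c5 = 1.
1 is placed in column 5, leaving r6c5 = 4.
Column 3 already has 2, so r1c3 = 4.
Row 1 now contains 4, so r1c4 = 6.
Row 1 now contains 6, which forces r1c6 = 3.
1 is placed in column 3, so r3c3 = 5.
The 4 cells of cage f must have sum 10, leaving r3c4 = 1.
2 is placed in row 5, so r5c1 = 4.
Cage d has product 180; hence r6c2 = 3.
Column 3 now contains 5, so r6c3 = 6.
Column 4 now contains 6, leaving r6c4 = 5.
Cage e has product 4, which forces r6c6 = 1.
The 3 cells of cage k must have sum 14; hence r1c5 = 5.
Cage i needs sum 10, which forces r2c1 = 5.
Cage i needs sum 10; hence r2c2 = 1.
Column 3 already has 6, leaving r2c3 = 3.
Cage b needs product 72, so r2c4 = 4.
The 3 cells of cage k must have sum 14, which forces r2c5 = 6.
The 3 cells of cage a must have sum 10, leaving r2c6 = 2.
Cage i has sum 10, so r3c2 = 4.
Cage a needs sum 10; hence r3c5 = 2.
Cage a has sum 10, leaving r3c6 = 6.
Column 4 now contains 4, so r4c4 = 2.
Cage f has sum 10, which forces r4c5 = 3.
Column 6 now contains 2, leaving r4c6 = 4.
6 is placed in row 6, which forces r6c1 = 2.
Column 1 now contains 2, which forces r1c1 = 1.
Column 2 now contains 1, leaving r1c2 = 2.
Row 3 now contains 6; hence r3c1 = 3.
Row 4 now contains 3; hence r4c1 = 6.

1 2 4 6 5 3 / 5 1 3 4 6 2 / 3 4 5 1 2 6 / 6 5 1 2 3 4 / 4 6 2 3 1 5 / 2 3 6 5 4 1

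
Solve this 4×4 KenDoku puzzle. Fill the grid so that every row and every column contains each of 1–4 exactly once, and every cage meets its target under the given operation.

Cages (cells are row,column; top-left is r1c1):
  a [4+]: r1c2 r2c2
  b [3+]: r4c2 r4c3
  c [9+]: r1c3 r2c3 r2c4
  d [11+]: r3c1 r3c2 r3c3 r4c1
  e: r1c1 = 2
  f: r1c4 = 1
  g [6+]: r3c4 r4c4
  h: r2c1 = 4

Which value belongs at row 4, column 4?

4

Cage e is given, so r1c1 = 2.
Cage f is a single given cell, so r1c4 = 1.
Cage h is given, which forces r2c1 = 4.
Column 1 already has 4, so r4c1 = 3.
Row 1 now contains 1, which forces r1c2 = 3.
Cage c has sum 9, leaving r1c3 = 4.
The two cells of cage a must have sum 4, leaving r2c2 = 1.
3 is placed in column 1, leaving r3c1 = 1.
Column 2 now contains 3, so r3c2 = 4.
4 is placed in column 3, so r3c3 = 3.
Row 3 now contains 4, which forces r3c4 = 2.
1 is placed in column 2; hence r4c2 = 2.
2 is placed in row 4; hence r4c3 = 1.
2 is placed in column 4, which forces r4c4 = 4.
Column 3 now contains 3, so r2c3 = 2.
2 is placed in column 4, so r2c4 = 3.
Completed grid: 2 3 4 1 / 4 1 2 3 / 1 4 3 2 / 3 2 1 4.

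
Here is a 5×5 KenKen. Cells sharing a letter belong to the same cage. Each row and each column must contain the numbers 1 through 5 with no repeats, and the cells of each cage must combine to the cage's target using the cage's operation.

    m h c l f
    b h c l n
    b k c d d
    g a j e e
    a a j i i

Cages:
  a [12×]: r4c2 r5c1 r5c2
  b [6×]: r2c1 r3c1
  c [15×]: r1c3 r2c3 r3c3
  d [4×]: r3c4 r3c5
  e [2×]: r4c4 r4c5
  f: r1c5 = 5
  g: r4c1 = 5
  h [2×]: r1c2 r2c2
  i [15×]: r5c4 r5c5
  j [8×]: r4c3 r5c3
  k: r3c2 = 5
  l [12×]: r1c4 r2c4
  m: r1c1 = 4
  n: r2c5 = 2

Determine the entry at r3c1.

Cage m is given, so r1c1 = 4.
Row 1 already has 4, which forces r1c4 = 3.
F is a freebie, which forces r1c5 = 5.
Column 4 already has 3, which forces r2c4 = 4.
Cage n is a single given cell, leaving r2c5 = 2.
Cage k is a single given cell, so r3c2 = 5.
Column 4 already has 4, so r3c4 = 1.
Row 3 now contains 1, which forces r3c5 = 4.
Cage g is a single given cell, which forces r4c1 = 5.
Column 4 already has 1, leaving r4c4 = 2.
Column 5 now contains 2; hence r4c5 = 1.
Column 4 already has 3, which forces r5c4 = 5.
Column 5 now contains 5, leaving r5c5 = 3.
Cage h needs two cells with product 2, so r1c2 = 2.
Row 1 already has 5, which forces r1c3 = 1.
Row 2 now contains 2, which forces r2c1 = 3.
Row 2 now contains 2; hence r2c2 = 1.
Cage c has product 15, which forces r2c3 = 5.
The two cells of cage b must have product 6, so r3c1 = 2.
Row 3 now contains 1; hence r3c3 = 3.
The 3 cells of cage a must have product 12, so r4c2 = 3.
Row 4 already has 2, which forces r4c3 = 4.
The 3 cells of cage a must have product 12, leaving r5c1 = 1.
Cage a needs product 12, which forces r5c2 = 4.
The two cells of cage j must have product 8; hence r5c3 = 2.
Filled in: 4 2 1 3 5 / 3 1 5 4 2 / 2 5 3 1 4 / 5 3 4 2 1 / 1 4 2 5 3.

2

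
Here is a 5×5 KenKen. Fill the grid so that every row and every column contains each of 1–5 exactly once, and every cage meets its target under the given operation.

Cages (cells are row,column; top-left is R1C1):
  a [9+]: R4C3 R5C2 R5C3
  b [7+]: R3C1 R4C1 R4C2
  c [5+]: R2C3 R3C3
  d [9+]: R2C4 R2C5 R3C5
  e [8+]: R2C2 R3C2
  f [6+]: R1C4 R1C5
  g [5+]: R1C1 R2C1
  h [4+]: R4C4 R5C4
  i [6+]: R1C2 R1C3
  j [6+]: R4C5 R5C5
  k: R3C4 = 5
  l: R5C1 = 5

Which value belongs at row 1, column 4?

2

Cage k is a single given cell; hence R3C4 = 5.
L is a freebie; hence R5C1 = 5.
Cage e's pair has sum 8, leaving R2C2 = 5.
Row 3 now contains 5, leaving R3C2 = 3.
The only place for 3 in row 1 is R1C1.
The two cells of cage g must have sum 5; hence R2C1 = 2.
Cage b needs sum 7, leaving R4C2 = 2.
In row 5, 4 can only go at R5C2, so R5C2 = 4.
Column 2 already has 4, so R1C2 = 1.
Cage i needs two cells with sum 6, which forces R1C3 = 5.
Row 4 needs a 5, and only R4C5 is open for it.
Cage j's pair has sum 6, so R5C5 = 1.
Cage d has sum 9, which forces R3C5 = 2.
The 3 cells of cage a must have sum 9, which forces R4C3 = 3.
Cage h needs two cells with sum 4; hence R4C4 = 1.
Row 5 already has 1; hence R5C3 = 2.
Row 5 already has 1; hence R5C4 = 3.
Cage f needs two cells with sum 6; hence R1C4 = 2.
Column 5 already has 2, so R1C5 = 4.
Column 4 already has 3, which forces R2C4 = 4.
Cage d has sum 9; hence R2C5 = 3.
Cage b has sum 7, so R3C1 = 1.
Row 3 now contains 1, leaving R3C3 = 4.
1 is placed in row 4, which forces R4C1 = 4.
Row 2 now contains 4; hence R2C3 = 1.
The full grid is 3 1 5 2 4 / 2 5 1 4 3 / 1 3 4 5 2 / 4 2 3 1 5 / 5 4 2 3 1.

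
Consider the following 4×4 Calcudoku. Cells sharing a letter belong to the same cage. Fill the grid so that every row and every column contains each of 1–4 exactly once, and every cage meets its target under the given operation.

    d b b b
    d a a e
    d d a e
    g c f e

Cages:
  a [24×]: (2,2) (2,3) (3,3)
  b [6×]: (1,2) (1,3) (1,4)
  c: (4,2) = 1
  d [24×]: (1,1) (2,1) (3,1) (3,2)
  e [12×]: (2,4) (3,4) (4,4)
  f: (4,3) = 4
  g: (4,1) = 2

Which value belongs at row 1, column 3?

1

G is a freebie, which forces (4,1) = 2.
Cage c is a single given cell, leaving (4,2) = 1.
Cage f is given, which forces (4,3) = 4.
Row 4 now contains 4, leaving (4,4) = 3.
Cage a needs product 24, so (2,2) = 4.
Row 2 now contains 4, which forces (2,4) = 1.
Cage d needs product 24, so (3,2) = 2.
Row 3 already has 2, so (3,3) = 3.
Column 4 already has 1, which forces (3,4) = 4.
The 4 cells of cage d must have product 24; hence (1,1) = 4.
Column 2 now contains 2, which forces (1,2) = 3.
Cage b needs product 6, so (1,3) = 1.
Column 4 already has 1; hence (1,4) = 2.
Row 2 now contains 1, so (2,1) = 3.
3 is placed in column 3, so (2,3) = 2.
4 is placed in row 3, so (3,1) = 1.
Completed grid: 4 3 1 2 / 3 4 2 1 / 1 2 3 4 / 2 1 4 3.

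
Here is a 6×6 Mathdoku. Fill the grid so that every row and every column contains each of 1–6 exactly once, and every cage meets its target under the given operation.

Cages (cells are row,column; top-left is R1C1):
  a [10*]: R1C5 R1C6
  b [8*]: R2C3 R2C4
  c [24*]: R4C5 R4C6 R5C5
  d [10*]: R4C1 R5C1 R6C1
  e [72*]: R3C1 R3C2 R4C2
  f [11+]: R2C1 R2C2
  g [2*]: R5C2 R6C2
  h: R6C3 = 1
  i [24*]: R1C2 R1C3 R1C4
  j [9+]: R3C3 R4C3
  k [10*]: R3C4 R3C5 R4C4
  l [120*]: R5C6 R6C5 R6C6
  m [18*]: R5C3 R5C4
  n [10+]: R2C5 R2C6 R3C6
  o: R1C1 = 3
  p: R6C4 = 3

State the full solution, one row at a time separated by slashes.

3 4 6 1 5 2 / 6 5 2 4 3 1 / 4 3 5 2 1 6 / 1 6 4 5 2 3 / 2 1 3 6 4 5 / 5 2 1 3 6 4

Cage o is a single given cell, leaving R1C1 = 3.
Cage h is a single given cell, so R6C3 = 1.
P is a freebie, which forces R6C4 = 3.
The two cells of cage g must have product 2, leaving R5C2 = 1.
Cage m's pair has product 18, which forces R5C3 = 3.
Column 4 now contains 3, leaving R5C4 = 6.
Row 6 already has 1; hence R6C2 = 2.
Cage i has product 24, which forces R1C4 = 1.
The 3 cells of cage d must have product 10, leaving R4C1 = 1.
Cage d has product 10, so R5C1 = 2.
2 is placed in row 5, which forces R5C5 = 4.
Row 5 now contains 4; hence R5C6 = 5.
Row 6 already has 2, which forces R6C1 = 5.
Row 6 already has 5, so R6C5 = 6.
Row 6 already has 6, leaving R6C6 = 4.
Cage a needs two cells with product 10; hence R1C5 = 5.
Column 6 already has 5, leaving R1C6 = 2.
Column 1 now contains 5, leaving R2C1 = 6.
The two cells of cage f must have sum 11, so R2C2 = 5.
Column 1 already has 6, leaving R3C1 = 4.
4 is placed in row 3; hence R3C3 = 5.
Row 3 already has 5; hence R3C4 = 2.
Cage k needs product 10; hence R3C5 = 1.
5 is placed in column 3, so R4C3 = 4.
Column 4 now contains 2, leaving R4C4 = 5.
Column 6 now contains 2, leaving R4C6 = 3.
Cage i needs product 24, so R1C2 = 4.
Column 3 now contains 4, so R1C3 = 6.
Column 3 now contains 4; hence R2C3 = 2.
Column 4 now contains 2, so R2C4 = 4.
The 3 cells of cage n must have sum 10, so R2C5 = 3.
Column 6 already has 3; hence R2C6 = 1.
Cage e needs product 72, which forces R3C2 = 3.
Column 6 already has 3, leaving R3C6 = 6.
Row 4 now contains 3; hence R4C2 = 6.
Row 4 now contains 3; hence R4C5 = 2.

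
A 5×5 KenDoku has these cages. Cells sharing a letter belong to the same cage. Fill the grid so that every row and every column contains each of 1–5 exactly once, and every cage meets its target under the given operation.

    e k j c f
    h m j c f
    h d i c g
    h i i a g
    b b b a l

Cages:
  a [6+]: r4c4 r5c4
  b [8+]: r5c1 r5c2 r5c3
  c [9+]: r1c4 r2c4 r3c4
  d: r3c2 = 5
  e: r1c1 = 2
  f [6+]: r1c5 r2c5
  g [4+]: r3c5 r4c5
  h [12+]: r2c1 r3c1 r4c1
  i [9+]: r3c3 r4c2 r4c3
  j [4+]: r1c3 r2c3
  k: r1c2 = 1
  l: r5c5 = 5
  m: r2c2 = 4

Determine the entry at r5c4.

2

E is a freebie, leaving r1c1 = 2.
Cage k is a single given cell, so r1c2 = 1.
1 is placed in row 1, so r1c3 = 3.
Cage m is a single given cell; hence r2c2 = 4.
Column 3 already has 3, leaving r2c3 = 1.
Cage d is a single given cell, so r3c2 = 5.
Cage l is given, which forces r5c5 = 5.
Column 5 now contains 5, leaving r1c5 = 4.
Column 5 now contains 5, so r2c5 = 2.
The 3 cells of cage b must have sum 8, so r5c1 = 1.
Cage b needs sum 8, which forces r5c2 = 3.
Cage b needs sum 8, which forces r5c3 = 4.
4 is placed in row 5, so r5c4 = 2.
Row 1 now contains 4, leaving r1c4 = 5.
Row 2 already has 2, which forces r2c4 = 3.
4 is placed in column 3, leaving r3c3 = 2.
Cage c needs sum 9, so r3c4 = 1.
1 is placed in row 3; hence r3c5 = 3.
Column 2 now contains 3; hence r4c2 = 2.
The 3 cells of cage i must have sum 9, leaving r4c3 = 5.
Cage a's pair has sum 6; hence r4c4 = 4.
Column 5 already has 3, leaving r4c5 = 1.
Row 2 already has 3, so r2c1 = 5.
Row 3 now contains 3; hence r3c1 = 4.
Row 4 now contains 4, which forces r4c1 = 3.
The full grid is 2 1 3 5 4 / 5 4 1 3 2 / 4 5 2 1 3 / 3 2 5 4 1 / 1 3 4 2 5.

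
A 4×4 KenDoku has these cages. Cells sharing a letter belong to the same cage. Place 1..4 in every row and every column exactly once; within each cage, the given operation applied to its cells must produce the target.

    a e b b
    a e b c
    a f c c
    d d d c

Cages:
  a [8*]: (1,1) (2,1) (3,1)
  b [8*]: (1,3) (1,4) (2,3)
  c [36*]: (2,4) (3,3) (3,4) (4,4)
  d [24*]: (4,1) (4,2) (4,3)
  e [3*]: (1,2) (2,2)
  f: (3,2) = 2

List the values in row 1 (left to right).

4 3 1 2

F is a freebie, leaving (3,2) = 2.
Cage c has product 36; hence (3,3) = 3.
The only place for 3 in row 1 is (1,2).
Column 2 already has 3, leaving (2,2) = 1.
Cage d needs product 24, leaving (4,1) = 3.
Column 2 already has 3, leaving (4,2) = 4.
Cage d has product 24, leaving (4,3) = 2.
Row 4 already has 4, leaving (4,4) = 1.
The 3 cells of cage b must have product 8, so (1,3) = 1.
Cage b needs product 8; hence (1,4) = 2.
Column 3 already has 2, so (2,3) = 4.
Cage c needs product 36, which forces (2,4) = 3.
Column 4 now contains 1; hence (3,4) = 4.
Row 1 already has 2; hence (1,1) = 4.
Row 2 already has 4, which forces (2,1) = 2.
4 is placed in row 3, which forces (3,1) = 1.
The full grid is 4 3 1 2 / 2 1 4 3 / 1 2 3 4 / 3 4 2 1.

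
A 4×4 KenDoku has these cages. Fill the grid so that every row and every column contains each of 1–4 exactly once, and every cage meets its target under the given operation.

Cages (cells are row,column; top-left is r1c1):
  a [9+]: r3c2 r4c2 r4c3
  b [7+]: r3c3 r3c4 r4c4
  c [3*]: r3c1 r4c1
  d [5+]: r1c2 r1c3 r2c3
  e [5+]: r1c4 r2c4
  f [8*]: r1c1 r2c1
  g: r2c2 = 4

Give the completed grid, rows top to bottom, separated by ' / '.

Cage g is a single given cell, leaving r2c2 = 4.
The two cells of cage f must have product 8, leaving r1c1 = 4.
Row 2 now contains 4, which forces r2c1 = 2.
Row 2 already has 2, which forces r2c3 = 1.
Row 2 now contains 1, which forces r2c4 = 3.
Cage a needs sum 9, leaving r4c3 = 4.
Cage d has sum 5, which forces r1c2 = 1.
Column 3 already has 1; hence r1c3 = 3.
Column 4 now contains 3, which forces r1c4 = 2.
Cage b has sum 7; hence r3c3 = 2.
Cage b has sum 7; hence r3c4 = 4.
The 3 cells of cage b must have sum 7; hence r4c4 = 1.
The two cells of cage c must have product 3; hence r3c1 = 1.
2 is placed in row 3, so r3c2 = 3.
Row 4 now contains 1; hence r4c1 = 3.
Cage a needs sum 9, so r4c2 = 2.

4 1 3 2 / 2 4 1 3 / 1 3 2 4 / 3 2 4 1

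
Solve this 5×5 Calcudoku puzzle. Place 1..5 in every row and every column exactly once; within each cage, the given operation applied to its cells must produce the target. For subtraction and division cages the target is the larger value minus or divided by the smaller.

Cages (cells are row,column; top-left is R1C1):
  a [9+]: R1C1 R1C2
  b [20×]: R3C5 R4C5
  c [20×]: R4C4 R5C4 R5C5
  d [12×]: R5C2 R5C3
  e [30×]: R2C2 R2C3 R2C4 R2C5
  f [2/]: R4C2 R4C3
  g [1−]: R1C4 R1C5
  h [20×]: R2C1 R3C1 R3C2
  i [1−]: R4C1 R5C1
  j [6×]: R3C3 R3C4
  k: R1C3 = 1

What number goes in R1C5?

Cage k is given, so R1C3 = 1.
In row 2, 4 can only go at R2C1, so R2C1 = 4.
4 is placed in column 1, which forces R1C1 = 5.
The two cells of cage a must have sum 9, leaving R1C2 = 4.
Column 1 already has 5; hence R3C1 = 1.
Row 3 already has 1, leaving R3C2 = 5.
Row 3 now contains 5, leaving R3C5 = 4.
4 is placed in column 5, so R4C5 = 5.
Column 2 already has 4; hence R5C2 = 3.
Row 5 already has 3, so R5C3 = 4.
The two cells of cage i must have difference 1, leaving R4C1 = 3.
Cage f's pair has quotient 2, so R4C2 = 1.
4 is placed in column 3, which forces R4C3 = 2.
Row 4 already has 2, leaving R4C4 = 4.
Row 5 already has 3, which forces R5C1 = 2.
Cage c has product 20, which forces R5C4 = 5.
Row 5 already has 2, which forces R5C5 = 1.
Column 2 now contains 1; hence R2C2 = 2.
The 4 cells of cage e must have product 30, leaving R2C3 = 5.
Cage e needs product 30; hence R2C4 = 1.
Cage e has product 30, which forces R2C5 = 3.
Column 3 now contains 2; hence R3C3 = 3.
Cage j needs two cells with product 6; hence R3C4 = 2.
Column 4 already has 2, leaving R1C4 = 3.
Column 5 already has 3, which forces R1C5 = 2.
Filled in: 5 4 1 3 2 / 4 2 5 1 3 / 1 5 3 2 4 / 3 1 2 4 5 / 2 3 4 5 1.

2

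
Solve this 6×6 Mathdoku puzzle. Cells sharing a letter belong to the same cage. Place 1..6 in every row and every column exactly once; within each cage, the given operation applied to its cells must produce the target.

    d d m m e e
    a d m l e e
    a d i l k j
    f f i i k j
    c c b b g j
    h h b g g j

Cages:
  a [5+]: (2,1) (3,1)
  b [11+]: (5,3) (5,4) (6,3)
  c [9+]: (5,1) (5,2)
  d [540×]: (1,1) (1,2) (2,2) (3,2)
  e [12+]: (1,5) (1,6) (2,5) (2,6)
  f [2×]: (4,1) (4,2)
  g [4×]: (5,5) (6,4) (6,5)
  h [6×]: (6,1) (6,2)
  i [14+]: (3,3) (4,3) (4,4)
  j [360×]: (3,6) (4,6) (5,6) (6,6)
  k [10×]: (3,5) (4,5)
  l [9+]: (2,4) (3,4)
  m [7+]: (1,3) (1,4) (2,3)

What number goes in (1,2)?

The 4 cells of cage d must have product 540; hence (1,1) = 6.
In row 3, 1 can only go at (3,1), so (3,1) = 1.
The two cells of cage a must have sum 5, which forces (2,1) = 4.
Column 1 now contains 1, leaving (4,1) = 2.
Cage f's pair has product 2, which forces (4,2) = 1.
Row 4 already has 2; hence (4,5) = 5.
Column 1 now contains 2; hence (6,1) = 3.
Row 6 now contains 3, leaving (6,2) = 2.
Row 6 now contains 2; hence (6,4) = 1.
Row 6 already has 1, so (6,5) = 4.
5 is placed in column 5, so (3,5) = 2.
Column 1 now contains 3; hence (5,1) = 5.
The two cells of cage c must have sum 9, so (5,2) = 4.
The 3 cells of cage g must have product 4, leaving (5,5) = 1.
Column 5 already has 1, which forces (1,5) = 3.
Cage e needs sum 12, leaving (2,5) = 6.
Cage b needs sum 11; hence (6,3) = 6.
Row 6 now contains 6, which forces (6,6) = 5.
3 is placed in row 1; hence (1,2) = 5.
Cage d has product 540, leaving (2,2) = 3.
Row 2 now contains 3, which forces (2,4) = 5.
The 4 cells of cage d must have product 540, so (3,2) = 6.
Cage i needs sum 14, which forces (3,3) = 5.
Row 3 now contains 6, leaving (3,4) = 4.
Row 3 already has 4, leaving (3,6) = 3.
6 is placed in column 3, so (4,3) = 3.
Cage i needs sum 14, which forces (4,4) = 6.
6 is placed in row 4, which forces (4,6) = 4.
Column 3 now contains 3, so (5,3) = 2.
Row 5 now contains 2; hence (5,4) = 3.
Column 6 already has 3, so (5,6) = 6.
The 3 cells of cage m must have sum 7, so (1,3) = 4.
Column 4 now contains 4, leaving (1,4) = 2.
Row 1 already has 2; hence (1,6) = 1.
Column 3 now contains 2, so (2,3) = 1.
Column 6 now contains 1, leaving (2,6) = 2.
Filled in: 6 5 4 2 3 1 / 4 3 1 5 6 2 / 1 6 5 4 2 3 / 2 1 3 6 5 4 / 5 4 2 3 1 6 / 3 2 6 1 4 5.

5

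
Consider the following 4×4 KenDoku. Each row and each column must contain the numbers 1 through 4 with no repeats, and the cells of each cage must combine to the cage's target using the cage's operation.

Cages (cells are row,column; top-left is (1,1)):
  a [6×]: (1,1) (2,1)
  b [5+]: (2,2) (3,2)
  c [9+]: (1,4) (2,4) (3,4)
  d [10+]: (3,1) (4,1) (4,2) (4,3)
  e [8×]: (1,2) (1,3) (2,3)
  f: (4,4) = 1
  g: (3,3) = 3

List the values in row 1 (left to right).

Cage g is a single given cell, which forces (3,3) = 3.
F is a freebie, so (4,4) = 1.
The 4 cells of cage d must have sum 10, leaving (3,1) = 1.
The only place for 4 in column 1 is (4,1).
The 4 cells of cage d must have sum 10; hence (4,2) = 3.
Row 4 now contains 4, so (4,3) = 2.
The 3 cells of cage e must have product 8, leaving (1,2) = 2.
Column 2 already has 3, so (2,2) = 1.
Row 2 now contains 1, so (2,3) = 4.
The two cells of cage b must have sum 5, which forces (3,2) = 4.
4 is placed in row 3, leaving (3,4) = 2.
Row 1 already has 2, leaving (1,1) = 3.
4 is placed in column 3; hence (1,3) = 1.
Cage c has sum 9, so (1,4) = 4.
Cage a needs two cells with product 6, so (2,1) = 2.
2 is placed in column 4; hence (2,4) = 3.
Filled in: 3 2 1 4 / 2 1 4 3 / 1 4 3 2 / 4 3 2 1.

3 2 1 4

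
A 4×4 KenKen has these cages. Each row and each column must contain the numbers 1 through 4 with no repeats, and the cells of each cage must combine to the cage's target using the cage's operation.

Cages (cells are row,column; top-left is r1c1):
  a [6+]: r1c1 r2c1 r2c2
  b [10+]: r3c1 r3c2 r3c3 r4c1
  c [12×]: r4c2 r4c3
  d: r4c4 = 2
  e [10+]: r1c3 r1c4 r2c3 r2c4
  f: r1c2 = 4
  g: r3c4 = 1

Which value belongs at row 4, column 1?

1

Cage f is a single given cell, leaving r1c2 = 4.
Cage g is given, which forces r3c4 = 1.
4 is placed in column 2, which forces r4c2 = 3.
Row 4 now contains 3, which forces r4c3 = 4.
Cage d is a single given cell; hence r4c4 = 2.
Column 4 now contains 2, so r1c4 = 3.
The 4 cells of cage e must have sum 10, which forces r2c4 = 4.
Cage b has sum 10, so r3c1 = 4.
Column 2 already has 3, which forces r3c2 = 2.
Cage b needs sum 10; hence r3c3 = 3.
2 is placed in row 4, which forces r4c1 = 1.
1 is placed in column 1, leaving r1c1 = 2.
2 is placed in row 1, so r1c3 = 1.
The 3 cells of cage a must have sum 6, so r2c1 = 3.
Column 2 already has 2; hence r2c2 = 1.
Column 3 now contains 1; hence r2c3 = 2.
Filled in: 2 4 1 3 / 3 1 2 4 / 4 2 3 1 / 1 3 4 2.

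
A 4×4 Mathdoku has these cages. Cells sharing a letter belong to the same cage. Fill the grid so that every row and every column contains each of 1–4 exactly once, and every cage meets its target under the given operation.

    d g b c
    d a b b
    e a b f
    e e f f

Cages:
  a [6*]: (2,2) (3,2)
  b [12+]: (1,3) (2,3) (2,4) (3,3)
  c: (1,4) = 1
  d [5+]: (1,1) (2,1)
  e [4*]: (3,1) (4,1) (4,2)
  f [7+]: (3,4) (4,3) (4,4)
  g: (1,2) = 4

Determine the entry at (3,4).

G is a freebie, leaving (1,2) = 4.
Cage c is a single given cell, which forces (1,4) = 1.
In row 2, 1 can only go at (2,3), so (2,3) = 1.
Cage b needs sum 12, leaving (1,3) = 3.
The 4 cells of cage b must have sum 12, so (2,4) = 4.
Cage b needs sum 12; hence (3,3) = 4.
Cage f has sum 7, leaving (3,4) = 2.
Column 3 now contains 1; hence (4,3) = 2.
The 3 cells of cage f must have sum 7; hence (4,4) = 3.
Row 1 now contains 3, so (1,1) = 2.
The two cells of cage d must have sum 5, leaving (2,1) = 3.
Cage a's pair has product 6; hence (2,2) = 2.
Row 3 now contains 2; hence (3,1) = 1.
Row 3 now contains 2; hence (3,2) = 3.
Cage e needs product 4, leaving (4,1) = 4.
Row 4 already has 2, leaving (4,2) = 1.
Filled in: 2 4 3 1 / 3 2 1 4 / 1 3 4 2 / 4 1 2 3.

2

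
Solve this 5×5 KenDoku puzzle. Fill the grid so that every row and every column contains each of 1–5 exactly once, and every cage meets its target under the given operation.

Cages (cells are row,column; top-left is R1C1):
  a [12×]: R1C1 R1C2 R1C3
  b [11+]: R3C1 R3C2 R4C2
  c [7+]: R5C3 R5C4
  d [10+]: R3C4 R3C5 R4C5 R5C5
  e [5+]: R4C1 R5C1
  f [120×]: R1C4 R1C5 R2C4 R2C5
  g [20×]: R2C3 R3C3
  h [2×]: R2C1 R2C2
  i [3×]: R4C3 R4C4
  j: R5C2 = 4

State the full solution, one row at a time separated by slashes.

Cage j is given; hence R5C2 = 4.
Column 1 needs a 5, and only R3C1 is open for it.
Cage g's pair has product 20; hence R2C3 = 5.
Cage b needs sum 11, leaving R3C2 = 1.
5 is placed in row 3, leaving R3C3 = 4.
The 3 cells of cage b must have sum 11, which forces R4C2 = 5.
Column 3 already has 5; hence R5C3 = 2.
2 is placed in row 5, so R5C4 = 5.
The 3 cells of cage a must have product 12, so R1C1 = 4.
Column 2 already has 1; hence R1C2 = 3.
Cage a needs product 12, which forces R1C3 = 1.
3 is placed in row 1, leaving R1C4 = 2.
The 4 cells of cage f must have product 120, which forces R1C5 = 5.
The two cells of cage h must have product 2; hence R2C1 = 1.
Column 2 already has 1, which forces R2C2 = 2.
Column 4 now contains 2, which forces R3C4 = 3.
Row 3 already has 3, leaving R3C5 = 2.
4 is placed in column 1, which forces R4C1 = 2.
Column 3 now contains 1, which forces R4C3 = 3.
Column 4 now contains 3, which forces R4C4 = 1.
Cage d needs sum 10, leaving R4C5 = 4.
Column 1 already has 1, which forces R5C1 = 3.
Cage d has sum 10; hence R5C5 = 1.
Column 4 now contains 3; hence R2C4 = 4.
Column 5 now contains 4, so R2C5 = 3.

4 3 1 2 5 / 1 2 5 4 3 / 5 1 4 3 2 / 2 5 3 1 4 / 3 4 2 5 1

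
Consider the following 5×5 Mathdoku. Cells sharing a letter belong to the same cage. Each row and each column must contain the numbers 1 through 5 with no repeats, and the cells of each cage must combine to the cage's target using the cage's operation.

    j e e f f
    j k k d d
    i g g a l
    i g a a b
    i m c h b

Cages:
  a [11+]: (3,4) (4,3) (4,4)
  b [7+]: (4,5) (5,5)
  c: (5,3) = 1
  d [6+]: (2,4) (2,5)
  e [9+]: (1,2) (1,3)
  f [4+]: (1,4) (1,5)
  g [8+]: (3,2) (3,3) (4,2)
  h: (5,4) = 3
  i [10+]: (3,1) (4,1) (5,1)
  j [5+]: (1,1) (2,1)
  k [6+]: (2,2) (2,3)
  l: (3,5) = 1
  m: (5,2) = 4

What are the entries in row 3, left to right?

4 2 3 5 1

Cage l is a single given cell, which forces (3,5) = 1.
Cage m is given, leaving (5,2) = 4.
Cage c is given; hence (5,3) = 1.
Cage h is given, so (5,4) = 3.
Column 2 now contains 4, leaving (1,2) = 5.
Cage e needs two cells with sum 9, so (1,3) = 4.
Column 4 now contains 3, which forces (1,4) = 1.
Column 5 now contains 1; hence (1,5) = 3.
Column 3 already has 4, leaving (2,3) = 5.
5 is placed in column 3, so (4,3) = 2.
Row 4 already has 2, so (4,5) = 5.
5 is placed in column 5; hence (5,5) = 2.
3 is placed in row 1; hence (1,1) = 2.
Cage j's pair has sum 5; hence (2,1) = 3.
Cage k needs two cells with sum 6; hence (2,2) = 1.
The two cells of cage d must have sum 6, so (2,4) = 2.
2 is placed in column 5, leaving (2,5) = 4.
Column 1 now contains 2, so (3,1) = 4.
Cage g has sum 8, so (3,2) = 2.
2 is placed in column 3, leaving (3,3) = 3.
Cage a has sum 11, which forces (3,4) = 5.
Column 1 already has 3, leaving (4,1) = 1.
Cage g has sum 8, so (4,2) = 3.
Row 4 already has 5, which forces (4,4) = 4.
2 is placed in row 5; hence (5,1) = 5.
Filled in: 2 5 4 1 3 / 3 1 5 2 4 / 4 2 3 5 1 / 1 3 2 4 5 / 5 4 1 3 2.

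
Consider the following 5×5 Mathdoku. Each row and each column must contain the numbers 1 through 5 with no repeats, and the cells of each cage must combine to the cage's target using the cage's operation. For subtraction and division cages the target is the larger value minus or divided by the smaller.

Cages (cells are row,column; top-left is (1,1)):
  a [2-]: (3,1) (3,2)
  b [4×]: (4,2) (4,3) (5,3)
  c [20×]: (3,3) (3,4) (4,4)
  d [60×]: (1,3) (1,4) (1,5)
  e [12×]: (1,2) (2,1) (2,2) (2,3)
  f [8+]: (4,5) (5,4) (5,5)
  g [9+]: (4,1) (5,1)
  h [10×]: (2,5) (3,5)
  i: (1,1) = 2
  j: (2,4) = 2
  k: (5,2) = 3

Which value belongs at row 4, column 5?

Cage i is a single given cell, leaving (1,1) = 2.
Row 1 now contains 2; hence (1,2) = 1.
Cage j is given; hence (2,4) = 2.
2 is placed in row 2; hence (2,5) = 5.
Column 5 already has 5, which forces (3,5) = 2.
1 is placed in column 2; hence (4,2) = 2.
Cage k is given; hence (5,2) = 3.
3 is placed in column 2, so (2,2) = 4.
Cage a needs two cells with difference 2; hence (3,1) = 3.
The two cells of cage a must have difference 2; hence (3,2) = 5.
Cage b has product 4; hence (4,3) = 1.
The 3 cells of cage f must have sum 8, leaving (4,5) = 3.
The 3 cells of cage b must have product 4, which forces (5,3) = 2.
3 is placed in column 5, which forces (1,5) = 4.
Column 1 now contains 3, which forces (2,1) = 1.
Column 3 already has 1; hence (2,3) = 3.
Column 3 already has 1, so (3,3) = 4.
Cage c needs product 20; hence (3,4) = 1.
Cage c has product 20; hence (4,4) = 5.
Column 4 now contains 1, which forces (5,4) = 4.
Column 5 now contains 4; hence (5,5) = 1.
Column 3 now contains 3; hence (1,3) = 5.
5 is placed in column 4, so (1,4) = 3.
Row 4 already has 5, so (4,1) = 4.
4 is placed in row 5, which forces (5,1) = 5.
Completed grid: 2 1 5 3 4 / 1 4 3 2 5 / 3 5 4 1 2 / 4 2 1 5 3 / 5 3 2 4 1.

3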